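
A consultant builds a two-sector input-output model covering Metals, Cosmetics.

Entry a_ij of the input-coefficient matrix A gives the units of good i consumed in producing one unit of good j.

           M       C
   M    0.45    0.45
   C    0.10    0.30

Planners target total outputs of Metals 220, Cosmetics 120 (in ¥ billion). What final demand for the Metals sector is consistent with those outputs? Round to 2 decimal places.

d_M = 67.00

I − A =
  [   0.55    -0.45]
  [  -0.10     0.70]
d = (I − A) x:
  d_M = (+0.55)·220 + (-0.45)·120 = 67.00
  d_C = (-0.10)·220 + (+0.70)·120 = 62.00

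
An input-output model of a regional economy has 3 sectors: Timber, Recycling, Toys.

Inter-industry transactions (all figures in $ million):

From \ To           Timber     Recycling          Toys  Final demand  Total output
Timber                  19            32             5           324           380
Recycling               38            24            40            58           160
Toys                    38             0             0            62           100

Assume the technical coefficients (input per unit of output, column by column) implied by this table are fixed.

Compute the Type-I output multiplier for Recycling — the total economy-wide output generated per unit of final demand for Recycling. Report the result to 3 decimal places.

m_2 = 1.503

Technical coefficients a_ij = z_ij / X_j:
  a_11 = 19/380 = 0.05, a_21 = 38/380 = 0.10, a_31 = 38/380 = 0.10
  a_12 = 32/160 = 0.20, a_22 = 24/160 = 0.15, a_32 = 0/160 = 0.00
  a_13 = 5/100 = 0.05, a_23 = 40/100 = 0.40, a_33 = 0/100 = 0.00
I − A =
  [   0.95    -0.20    -0.05]
  [  -0.10     0.85    -0.40]
  [  -0.10     0.00     1.00]
Cofactors of I−A, C_ij = (−1)^(i+j)·(minor ij) (rows/columns in the sector order above):
  C_11 = (0.85)(1.00) − (-0.40)(0.00) = 0.8500
  C_12 = −[(-0.10)(1.00) − (-0.40)(-0.10)] = 0.1400
  C_13 = (-0.10)(0.00) − (0.85)(-0.10) = 0.0850
  C_21 = −[(-0.20)(1.00) − (-0.05)(0.00)] = 0.2000
  C_22 = (0.95)(1.00) − (-0.05)(-0.10) = 0.9450
  C_23 = −[(0.95)(0.00) − (-0.20)(-0.10)] = 0.0200
  C_31 = (-0.20)(-0.40) − (-0.05)(0.85) = 0.1225
  C_32 = −[(0.95)(-0.40) − (-0.05)(-0.10)] = 0.3850
  C_33 = (0.95)(0.85) − (-0.20)(-0.10) = 0.7875
det(I−A) = Σ_j (I−A)_1j·C_1j = (0.95)(0.8500) + (-0.20)(0.1400) + (-0.05)(0.0850) = 0.77525
adj(I−A) = Cᵀ =
  [ 0.8500   0.2000   0.1225]
  [ 0.1400   0.9450   0.3850]
  [ 0.0850   0.0200   0.7875]
(I − A)⁻¹ = adj(I−A) / det(I−A) ≈
  [   1.0964     0.2580     0.1580]
  [   0.1806     1.2190     0.4966]
  [   0.1096     0.0258     1.0158]
The output multiplier for sector j is the column-j sum of the Leontief inverse (I − A)⁻¹ = adj(I−A) / det(I−A).
Column 2 of adj(I−A): (0.2000, 0.9450, 0.0200); det(I−A) = 0.77525.
m_2 = (0.2000 + 0.9450 + 0.0200) / 0.77525 = 1.165 / 0.77525 ≈ 1.503.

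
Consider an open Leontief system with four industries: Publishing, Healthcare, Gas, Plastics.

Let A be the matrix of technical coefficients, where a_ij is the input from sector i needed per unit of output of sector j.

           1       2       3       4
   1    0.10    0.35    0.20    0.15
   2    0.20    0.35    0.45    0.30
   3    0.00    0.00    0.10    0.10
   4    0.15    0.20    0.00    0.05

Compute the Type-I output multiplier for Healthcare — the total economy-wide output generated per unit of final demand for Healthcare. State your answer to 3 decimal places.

I − A =
  [   0.90    -0.35    -0.20    -0.15]
  [  -0.20     0.65    -0.45    -0.30]
  [   0.00     0.00     0.90    -0.10]
  [  -0.15    -0.20     0.00     0.95]
Compute the cofactors C_ij = (−1)^(i+j)·(3×3 minor ij) of I−A; the adjugate is their transpose:
adj(I−A) = Cᵀ =
  [ 0.492750   0.330250   0.274625   0.211000]
  [ 0.218250   0.746250   0.421625   0.314500]
  [ 0.013750   0.023250   0.398875   0.051500]
  [ 0.123750   0.209250   0.132125   0.463500]
det(I−A) = Σ_j (I−A)_1j·C_1j = (0.90)(0.492750) + (-0.35)(0.218250) + (-0.20)(0.013750) + (-0.15)(0.123750) = 0.345775
(I − A)⁻¹ = adj(I−A) / det(I−A) ≈
  [   1.4251     0.9551     0.7942     0.6102]
  [   0.6312     2.1582     1.2194     0.9096]
  [   0.0398     0.0672     1.1536     0.1489]
  [   0.3579     0.6052     0.3821     1.3405]
The output multiplier for sector j is the column-j sum of the Leontief inverse (I − A)⁻¹ = adj(I−A) / det(I−A).
Column 2 of adj(I−A): (0.330250, 0.746250, 0.023250, 0.209250); det(I−A) = 0.345775.
m_2 = (0.330250 + 0.746250 + 0.023250 + 0.209250) / 0.345775 = 1.309 / 0.345775 ≈ 3.786.

m_2 = 3.786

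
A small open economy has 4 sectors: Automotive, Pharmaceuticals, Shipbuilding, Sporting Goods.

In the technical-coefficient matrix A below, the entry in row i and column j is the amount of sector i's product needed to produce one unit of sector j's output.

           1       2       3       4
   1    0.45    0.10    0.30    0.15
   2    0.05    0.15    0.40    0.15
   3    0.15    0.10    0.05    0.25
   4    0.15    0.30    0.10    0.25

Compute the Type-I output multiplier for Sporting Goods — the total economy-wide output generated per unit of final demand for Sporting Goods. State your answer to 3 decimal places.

m_4 = 4.612

I − A =
  [   0.55    -0.10    -0.30    -0.15]
  [  -0.05     0.85    -0.40    -0.15]
  [  -0.15    -0.10     0.95    -0.25]
  [  -0.15    -0.30    -0.10     0.75]
Compute the cofactors C_ij = (−1)^(i+j)·(3×3 minor ij) of I−A; the adjugate is their transpose:
adj(I−A) = Cᵀ =
  [ 0.480125   0.158000   0.240000   0.207625]
  [ 0.118000   0.309500   0.183000   0.146500]
  [ 0.130500   0.102000   0.298500   0.146000]
  [ 0.160625   0.169000   0.161000   0.371625]
det(I−A) = Σ_j (I−A)_1j·C_1j = (0.55)(0.480125) + (-0.10)(0.118000) + (-0.30)(0.130500) + (-0.15)(0.160625) = 0.189025
(I − A)⁻¹ = adj(I−A) / det(I−A) ≈
  [   2.5400     0.8359     1.2697     1.0984]
  [   0.6243     1.6373     0.9681     0.7750]
  [   0.6904     0.5396     1.5792     0.7724]
  [   0.8498     0.8941     0.8517     1.9660]
The output multiplier for sector j is the column-j sum of the Leontief inverse (I − A)⁻¹ = adj(I−A) / det(I−A).
Column 4 of adj(I−A): (0.207625, 0.146500, 0.146000, 0.371625); det(I−A) = 0.189025.
m_4 = (0.207625 + 0.146500 + 0.146000 + 0.371625) / 0.189025 = 0.87175 / 0.189025 ≈ 4.612.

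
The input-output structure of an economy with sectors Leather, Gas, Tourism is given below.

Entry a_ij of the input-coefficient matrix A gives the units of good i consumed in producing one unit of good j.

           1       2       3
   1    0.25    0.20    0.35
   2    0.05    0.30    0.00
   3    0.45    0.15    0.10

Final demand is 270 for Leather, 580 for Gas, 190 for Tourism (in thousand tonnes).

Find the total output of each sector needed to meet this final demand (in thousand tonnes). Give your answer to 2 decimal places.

I − A =
  [   0.75    -0.20    -0.35]
  [  -0.05     0.70     0.00]
  [  -0.45    -0.15     0.90]
Cofactors of I−A, C_ij = (−1)^(i+j)·(minor ij) (rows/columns in the sector order above):
  C_11 = (0.70)(0.90) − (0.00)(-0.15) = 0.6300
  C_12 = −[(-0.05)(0.90) − (0.00)(-0.45)] = 0.0450
  C_13 = (-0.05)(-0.15) − (0.70)(-0.45) = 0.3225
  C_21 = −[(-0.20)(0.90) − (-0.35)(-0.15)] = 0.2325
  C_22 = (0.75)(0.90) − (-0.35)(-0.45) = 0.5175
  C_23 = −[(0.75)(-0.15) − (-0.20)(-0.45)] = 0.2025
  C_31 = (-0.20)(0.00) − (-0.35)(0.70) = 0.2450
  C_32 = −[(0.75)(0.00) − (-0.35)(-0.05)] = 0.0175
  C_33 = (0.75)(0.70) − (-0.20)(-0.05) = 0.5150
det(I−A) = Σ_j (I−A)_1j·C_1j = (0.75)(0.6300) + (-0.20)(0.0450) + (-0.35)(0.3225) = 0.350625
adj(I−A) = Cᵀ =
  [ 0.6300   0.2325   0.2450]
  [ 0.0450   0.5175   0.0175]
  [ 0.3225   0.2025   0.5150]
(I − A)⁻¹ = adj(I−A) / det(I−A) ≈
  [   1.7968     0.6631     0.6988]
  [   0.1283     1.4759     0.0499]
  [   0.9198     0.5775     1.4688]
x = (I − A)⁻¹ d = adj(I−A)·d / det(I−A), with det(I−A) = 0.350625:
  x_1 = (0.6300·270 + 0.2325·580 + 0.2450·190) / 0.350625 = 351.50 / 0.350625 ≈ 1002.50
  x_2 = (0.0450·270 + 0.5175·580 + 0.0175·190) / 0.350625 = 315.625 / 0.350625 ≈ 900.18
  x_3 = (0.3225·270 + 0.2025·580 + 0.5150·190) / 0.350625 = 302.375 / 0.350625 ≈ 862.39

x_1 = 1002.50, x_2 = 900.18, x_3 = 862.39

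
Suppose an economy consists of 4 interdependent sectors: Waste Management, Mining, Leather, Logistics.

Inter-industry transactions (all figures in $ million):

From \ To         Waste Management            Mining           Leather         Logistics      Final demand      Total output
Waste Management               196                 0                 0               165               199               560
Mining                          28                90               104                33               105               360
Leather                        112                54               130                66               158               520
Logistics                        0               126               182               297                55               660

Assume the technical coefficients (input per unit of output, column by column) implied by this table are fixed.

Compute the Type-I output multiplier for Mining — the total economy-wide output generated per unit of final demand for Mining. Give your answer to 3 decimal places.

m_2 = 4.387

Technical coefficients a_ij = z_ij / X_j:
  a_11 = 196/560 = 0.35, a_21 = 28/560 = 0.05, a_31 = 112/560 = 0.20, a_41 = 0/560 = 0.00
  a_12 = 0/360 = 0.00, a_22 = 90/360 = 0.25, a_32 = 54/360 = 0.15, a_42 = 126/360 = 0.35
  a_13 = 0/520 = 0.00, a_23 = 104/520 = 0.20, a_33 = 130/520 = 0.25, a_43 = 182/520 = 0.35
  a_14 = 165/660 = 0.25, a_24 = 33/660 = 0.05, a_34 = 66/660 = 0.10, a_44 = 297/660 = 0.45
I − A =
  [   0.65     0.00     0.00    -0.25]
  [  -0.05     0.75    -0.20    -0.05]
  [  -0.20    -0.15     0.75    -0.10]
  [   0.00    -0.35    -0.35     0.55]
Compute the cofactors C_ij = (−1)^(i+j)·(3×3 minor ij) of I−A; the adjugate is their transpose:
adj(I−A) = Cᵀ =
  [ 0.243875   0.078750   0.083125   0.133125]
  [ 0.044375   0.227875   0.087250   0.056750]
  [ 0.084875   0.093875   0.252375   0.093000]
  [ 0.082250   0.204750   0.216125   0.346125]
det(I−A) = Σ_j (I−A)_1j·C_1j = (0.65)(0.243875) + (0.00)(0.044375) + (0.00)(0.084875) + (-0.25)(0.082250) = 0.13795625
(I − A)⁻¹ = adj(I−A) / det(I−A) ≈
  [   1.7678     0.5708     0.6025     0.9650]
  [   0.3217     1.6518     0.6324     0.4114]
  [   0.6152     0.6805     1.8294     0.6741]
  [   0.5962     1.4842     1.5666     2.5089]
The output multiplier for sector j is the column-j sum of the Leontief inverse (I − A)⁻¹ = adj(I−A) / det(I−A).
Column 2 of adj(I−A): (0.078750, 0.227875, 0.093875, 0.204750); det(I−A) = 0.13795625.
m_2 = (0.078750 + 0.227875 + 0.093875 + 0.204750) / 0.13795625 = 0.60525 / 0.13795625 ≈ 4.387.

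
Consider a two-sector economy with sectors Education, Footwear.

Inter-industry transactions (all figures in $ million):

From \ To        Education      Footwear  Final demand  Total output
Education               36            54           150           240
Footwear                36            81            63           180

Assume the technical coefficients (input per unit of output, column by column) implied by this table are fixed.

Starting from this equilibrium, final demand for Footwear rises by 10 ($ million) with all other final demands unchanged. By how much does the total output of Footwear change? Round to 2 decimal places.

Technical coefficients a_ij = z_ij / X_j:
  a_11 = 36/240 = 0.15, a_21 = 36/240 = 0.15
  a_12 = 54/180 = 0.30, a_22 = 81/180 = 0.45
I − A =
  [   0.85    -0.30]
  [  -0.15     0.55]
det(I−A) = (0.85)(0.55) − (-0.30)(-0.15) = 0.4225
adj(I−A) = [[0.55, 0.30], [0.15, 0.85]]
(I − A)⁻¹ = adj(I−A) / det(I−A) ≈
  [   1.3018     0.7101]
  [   0.3550     2.0118]
Δx = (I − A)⁻¹ Δd with Δd having +10 in the Footwear component and 0 elsewhere.
So Δx_2 = L_22 · (+10), where L_22 = adj(I−A)_22 / det(I−A) = 0.85 / 0.4225.
Δx_2 = 0.85 × (+10) / 0.4225 = 8.50 / 0.4225 ≈ 20.12.

Δx_2 = 20.12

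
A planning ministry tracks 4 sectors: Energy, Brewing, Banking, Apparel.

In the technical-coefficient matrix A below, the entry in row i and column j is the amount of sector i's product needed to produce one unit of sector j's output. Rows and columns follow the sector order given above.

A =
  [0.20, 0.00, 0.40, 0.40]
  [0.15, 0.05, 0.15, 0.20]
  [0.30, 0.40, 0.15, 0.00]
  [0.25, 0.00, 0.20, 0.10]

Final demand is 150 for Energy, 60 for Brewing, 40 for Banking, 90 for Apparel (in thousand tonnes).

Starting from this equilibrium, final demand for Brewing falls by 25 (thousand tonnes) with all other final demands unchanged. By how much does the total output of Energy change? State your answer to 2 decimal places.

I − A =
  [   0.80     0.00    -0.40    -0.40]
  [  -0.15     0.95    -0.15    -0.20]
  [  -0.30    -0.40     0.85     0.00]
  [  -0.25     0.00    -0.20     0.90]
Compute the cofactors C_ij = (−1)^(i+j)·(3×3 minor ij) of I−A; the adjugate is their transpose:
adj(I−A) = Cᵀ =
  [ 0.656750   0.176000   0.418000   0.331000]
  [ 0.209750   0.395000   0.211000   0.181000]
  [ 0.330500   0.248000   0.589000   0.202000]
  [ 0.255875   0.104000   0.247000   0.460000]
det(I−A) = Σ_j (I−A)_1j·C_1j = (0.80)(0.656750) + (0.00)(0.209750) + (-0.40)(0.330500) + (-0.40)(0.255875) = 0.29085
(I − A)⁻¹ = adj(I−A) / det(I−A) ≈
  [   2.2580     0.6051     1.4372     1.1380]
  [   0.7212     1.3581     0.7255     0.6223]
  [   1.1363     0.8527     2.0251     0.6945]
  [   0.8797     0.3576     0.8492     1.5816]
Δx = (I − A)⁻¹ Δd with Δd having -25 in the Brewing component and 0 elsewhere.
So Δx_1 = L_12 · (-25), where L_12 = adj(I−A)_12 / det(I−A) = 0.176000 / 0.29085.
Δx_1 = 0.176000 × (-25) / 0.29085 = -4.40 / 0.29085 ≈ -15.13.

Δx_1 = -15.13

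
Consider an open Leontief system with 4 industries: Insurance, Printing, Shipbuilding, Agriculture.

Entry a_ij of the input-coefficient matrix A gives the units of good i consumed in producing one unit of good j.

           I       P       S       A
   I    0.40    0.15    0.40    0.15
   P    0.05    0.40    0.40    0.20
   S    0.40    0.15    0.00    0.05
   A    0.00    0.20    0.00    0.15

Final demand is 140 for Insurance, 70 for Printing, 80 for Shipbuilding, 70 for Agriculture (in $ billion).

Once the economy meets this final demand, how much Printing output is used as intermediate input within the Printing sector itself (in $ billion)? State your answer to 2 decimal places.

z_PP = 226.49

I − A =
  [   0.60    -0.15    -0.40    -0.15]
  [  -0.05     0.60    -0.40    -0.20]
  [  -0.40    -0.15     1.00    -0.05]
  [   0.00    -0.20     0.00     0.85]
Compute the cofactors C_ij = (−1)^(i+j)·(3×3 minor ij) of I−A; the adjugate is their transpose:
adj(I−A) = Cᵀ =
  [ 0.415000   0.212500   0.251000   0.138000]
  [ 0.178500   0.374000   0.221000   0.132500]
  [ 0.194875   0.145500   0.274125   0.084750]
  [ 0.042000   0.088000   0.052000   0.193500]
det(I−A) = Σ_j (I−A)_1j·C_1j = (0.60)(0.415000) + (-0.15)(0.178500) + (-0.40)(0.194875) + (-0.15)(0.042000) = 0.137975
(I − A)⁻¹ = adj(I−A) / det(I−A) ≈
  [   3.0078     1.5401     1.8192     1.0002]
  [   1.2937     2.7106     1.6017     0.9603]
  [   1.4124     1.0545     1.9868     0.6142]
  [   0.3044     0.6378     0.3769     1.4024]
First solve x = (I − A)⁻¹ d = adj(I−A)·d / det(I−A); in particular x_P = (0.178500·140 + 0.374000·70 + 0.221000·80 + 0.132500·70) / 0.137975 = 78.125 / 0.137975 ≈ 566.2258.
Intermediate flow from P to P: z_PP = a_PP · x_P = 0.40 × 78.125 / 0.137975 = 31.25 / 0.137975 ≈ 226.49.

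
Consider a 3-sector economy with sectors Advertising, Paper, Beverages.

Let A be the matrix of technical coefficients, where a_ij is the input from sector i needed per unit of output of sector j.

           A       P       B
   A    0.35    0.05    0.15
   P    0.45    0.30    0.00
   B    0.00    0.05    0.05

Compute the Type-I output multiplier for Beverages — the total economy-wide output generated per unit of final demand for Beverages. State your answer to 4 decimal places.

m_B = 1.4847

I − A =
  [   0.65    -0.05    -0.15]
  [  -0.45     0.70     0.00]
  [   0.00    -0.05     0.95]
Cofactors of I−A, C_ij = (−1)^(i+j)·(minor ij) (rows/columns in the sector order above):
  C_11 = (0.70)(0.95) − (0.00)(-0.05) = 0.6650
  C_12 = −[(-0.45)(0.95) − (0.00)(0.00)] = 0.4275
  C_13 = (-0.45)(-0.05) − (0.70)(0.00) = 0.0225
  C_21 = −[(-0.05)(0.95) − (-0.15)(-0.05)] = 0.0550
  C_22 = (0.65)(0.95) − (-0.15)(0.00) = 0.6175
  C_23 = −[(0.65)(-0.05) − (-0.05)(0.00)] = 0.0325
  C_31 = (-0.05)(0.00) − (-0.15)(0.70) = 0.1050
  C_32 = −[(0.65)(0.00) − (-0.15)(-0.45)] = 0.0675
  C_33 = (0.65)(0.70) − (-0.05)(-0.45) = 0.4325
det(I−A) = Σ_j (I−A)_1j·C_1j = (0.65)(0.6650) + (-0.05)(0.4275) + (-0.15)(0.0225) = 0.4075
adj(I−A) = Cᵀ =
  [ 0.6650   0.0550   0.1050]
  [ 0.4275   0.6175   0.0675]
  [ 0.0225   0.0325   0.4325]
(I − A)⁻¹ = adj(I−A) / det(I−A) ≈
  [   1.63190     0.13497     0.25767]
  [   1.04908     1.51534     0.16564]
  [   0.05521     0.07975     1.06135]
The output multiplier for sector j is the column-j sum of the Leontief inverse (I − A)⁻¹ = adj(I−A) / det(I−A).
Column B of adj(I−A): (0.1050, 0.0675, 0.4325); det(I−A) = 0.4075.
m_B = (0.1050 + 0.0675 + 0.4325) / 0.4075 = 0.605 / 0.4075 ≈ 1.4847.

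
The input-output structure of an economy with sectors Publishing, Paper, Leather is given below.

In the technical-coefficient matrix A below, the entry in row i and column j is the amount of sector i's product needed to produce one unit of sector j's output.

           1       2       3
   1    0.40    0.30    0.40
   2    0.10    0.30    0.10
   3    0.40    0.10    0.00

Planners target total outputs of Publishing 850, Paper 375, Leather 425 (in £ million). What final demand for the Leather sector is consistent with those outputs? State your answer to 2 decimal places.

d_3 = 47.50

I − A =
  [   0.60    -0.30    -0.40]
  [  -0.10     0.70    -0.10]
  [  -0.40    -0.10     1.00]
d = (I − A) x:
  d_1 = (+0.60)·850 + (-0.30)·375 + (-0.40)·425 = 227.50
  d_2 = (-0.10)·850 + (+0.70)·375 + (-0.10)·425 = 135.00
  d_3 = (-0.40)·850 + (-0.10)·375 + (+1.00)·425 = 47.50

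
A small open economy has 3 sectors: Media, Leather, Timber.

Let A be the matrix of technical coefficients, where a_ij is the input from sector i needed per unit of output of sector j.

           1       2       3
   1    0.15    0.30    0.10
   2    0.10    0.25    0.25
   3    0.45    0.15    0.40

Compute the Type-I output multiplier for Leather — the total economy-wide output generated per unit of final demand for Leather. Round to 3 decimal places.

m_2 = 3.499

I − A =
  [   0.85    -0.30    -0.10]
  [  -0.10     0.75    -0.25]
  [  -0.45    -0.15     0.60]
Cofactors of I−A, C_ij = (−1)^(i+j)·(minor ij) (rows/columns in the sector order above):
  C_11 = (0.75)(0.60) − (-0.25)(-0.15) = 0.4125
  C_12 = −[(-0.10)(0.60) − (-0.25)(-0.45)] = 0.1725
  C_13 = (-0.10)(-0.15) − (0.75)(-0.45) = 0.3525
  C_21 = −[(-0.30)(0.60) − (-0.10)(-0.15)] = 0.1950
  C_22 = (0.85)(0.60) − (-0.10)(-0.45) = 0.4650
  C_23 = −[(0.85)(-0.15) − (-0.30)(-0.45)] = 0.2625
  C_31 = (-0.30)(-0.25) − (-0.10)(0.75) = 0.1500
  C_32 = −[(0.85)(-0.25) − (-0.10)(-0.10)] = 0.2225
  C_33 = (0.85)(0.75) − (-0.30)(-0.10) = 0.6075
det(I−A) = Σ_j (I−A)_1j·C_1j = (0.85)(0.4125) + (-0.30)(0.1725) + (-0.10)(0.3525) = 0.263625
adj(I−A) = Cᵀ =
  [ 0.4125   0.1950   0.1500]
  [ 0.1725   0.4650   0.2225]
  [ 0.3525   0.2625   0.6075]
(I − A)⁻¹ = adj(I−A) / det(I−A) ≈
  [   1.5647     0.7397     0.5690]
  [   0.6543     1.7639     0.8440]
  [   1.3371     0.9957     2.3044]
The output multiplier for sector j is the column-j sum of the Leontief inverse (I − A)⁻¹ = adj(I−A) / det(I−A).
Column 2 of adj(I−A): (0.1950, 0.4650, 0.2625); det(I−A) = 0.263625.
m_2 = (0.1950 + 0.4650 + 0.2625) / 0.263625 = 0.9225 / 0.263625 ≈ 3.499.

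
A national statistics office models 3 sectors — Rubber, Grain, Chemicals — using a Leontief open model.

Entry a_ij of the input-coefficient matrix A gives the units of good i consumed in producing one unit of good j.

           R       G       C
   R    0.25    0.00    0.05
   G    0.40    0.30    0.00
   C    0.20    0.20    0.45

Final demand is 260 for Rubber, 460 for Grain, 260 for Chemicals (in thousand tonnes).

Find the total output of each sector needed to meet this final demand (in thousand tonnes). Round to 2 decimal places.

I − A =
  [   0.75     0.00    -0.05]
  [  -0.40     0.70     0.00]
  [  -0.20    -0.20     0.55]
Cofactors of I−A, C_ij = (−1)^(i+j)·(minor ij) (rows/columns in the sector order above):
  C_11 = (0.70)(0.55) − (0.00)(-0.20) = 0.3850
  C_12 = −[(-0.40)(0.55) − (0.00)(-0.20)] = 0.2200
  C_13 = (-0.40)(-0.20) − (0.70)(-0.20) = 0.2200
  C_21 = −[(0.00)(0.55) − (-0.05)(-0.20)] = 0.0100
  C_22 = (0.75)(0.55) − (-0.05)(-0.20) = 0.4025
  C_23 = −[(0.75)(-0.20) − (0.00)(-0.20)] = 0.1500
  C_31 = (0.00)(0.00) − (-0.05)(0.70) = 0.0350
  C_32 = −[(0.75)(0.00) − (-0.05)(-0.40)] = 0.0200
  C_33 = (0.75)(0.70) − (0.00)(-0.40) = 0.5250
det(I−A) = Σ_j (I−A)_1j·C_1j = (0.75)(0.3850) + (0.00)(0.2200) + (-0.05)(0.2200) = 0.27775
adj(I−A) = Cᵀ =
  [ 0.3850   0.0100   0.0350]
  [ 0.2200   0.4025   0.0200]
  [ 0.2200   0.1500   0.5250]
(I − A)⁻¹ = adj(I−A) / det(I−A) ≈
  [   1.3861     0.0360     0.1260]
  [   0.7921     1.4491     0.0720]
  [   0.7921     0.5401     1.8902]
x = (I − A)⁻¹ d = adj(I−A)·d / det(I−A), with det(I−A) = 0.27775:
  x_R = (0.3850·260 + 0.0100·460 + 0.0350·260) / 0.27775 = 113.80 / 0.27775 ≈ 409.72
  x_G = (0.2200·260 + 0.4025·460 + 0.0200·260) / 0.27775 = 247.55 / 0.27775 ≈ 891.27
  x_C = (0.2200·260 + 0.1500·460 + 0.5250·260) / 0.27775 = 262.70 / 0.27775 ≈ 945.81

x_R = 409.72, x_G = 891.27, x_C = 945.81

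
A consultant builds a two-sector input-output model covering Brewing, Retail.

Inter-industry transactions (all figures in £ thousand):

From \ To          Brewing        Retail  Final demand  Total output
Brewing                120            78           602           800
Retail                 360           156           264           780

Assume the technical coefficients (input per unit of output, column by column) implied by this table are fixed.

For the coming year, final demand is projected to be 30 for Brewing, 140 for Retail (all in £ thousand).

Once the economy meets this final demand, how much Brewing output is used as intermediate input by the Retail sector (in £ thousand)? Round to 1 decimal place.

z_BR = 20.9

Technical coefficients a_ij = z_ij / X_j:
  a_BB = 120/800 = 0.15, a_RB = 360/800 = 0.45
  a_BR = 78/780 = 0.10, a_RR = 156/780 = 0.20
I − A =
  [   0.85    -0.10]
  [  -0.45     0.80]
det(I−A) = (0.85)(0.80) − (-0.10)(-0.45) = 0.6350
adj(I−A) = [[0.80, 0.10], [0.45, 0.85]]
(I − A)⁻¹ = adj(I−A) / det(I−A) ≈
  [   1.2598     0.1575]
  [   0.7087     1.3386]
First solve x = (I − A)⁻¹ d = adj(I−A)·d / det(I−A); in particular x_R = (0.45·30 + 0.85·140) / 0.6350 = 132.50 / 0.6350 ≈ 208.661.
Intermediate flow from B to R: z_BR = a_BR · x_R = 0.10 × 132.50 / 0.6350 = 13.25 / 0.6350 ≈ 20.9.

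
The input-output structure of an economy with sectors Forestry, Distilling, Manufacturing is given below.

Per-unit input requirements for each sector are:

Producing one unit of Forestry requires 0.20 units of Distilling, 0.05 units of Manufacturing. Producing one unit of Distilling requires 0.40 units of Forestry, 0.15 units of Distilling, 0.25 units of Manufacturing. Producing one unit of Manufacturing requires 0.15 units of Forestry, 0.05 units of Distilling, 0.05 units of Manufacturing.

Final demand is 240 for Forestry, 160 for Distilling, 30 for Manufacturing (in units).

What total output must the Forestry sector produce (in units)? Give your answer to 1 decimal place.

x_1 = 372.1

I − A =
  [   1.00    -0.40    -0.15]
  [  -0.20     0.85    -0.05]
  [  -0.05    -0.25     0.95]
Cofactors of I−A, C_ij = (−1)^(i+j)·(minor ij) (rows/columns in the sector order above):
  C_11 = (0.85)(0.95) − (-0.05)(-0.25) = 0.7950
  C_12 = −[(-0.20)(0.95) − (-0.05)(-0.05)] = 0.1925
  C_13 = (-0.20)(-0.25) − (0.85)(-0.05) = 0.0925
  C_21 = −[(-0.40)(0.95) − (-0.15)(-0.25)] = 0.4175
  C_22 = (1.00)(0.95) − (-0.15)(-0.05) = 0.9425
  C_23 = −[(1.00)(-0.25) − (-0.40)(-0.05)] = 0.2700
  C_31 = (-0.40)(-0.05) − (-0.15)(0.85) = 0.1475
  C_32 = −[(1.00)(-0.05) − (-0.15)(-0.20)] = 0.0800
  C_33 = (1.00)(0.85) − (-0.40)(-0.20) = 0.7700
det(I−A) = Σ_j (I−A)_1j·C_1j = (1.00)(0.7950) + (-0.40)(0.1925) + (-0.15)(0.0925) = 0.704125
adj(I−A) = Cᵀ =
  [ 0.7950   0.4175   0.1475]
  [ 0.1925   0.9425   0.0800]
  [ 0.0925   0.2700   0.7700]
(I − A)⁻¹ = adj(I−A) / det(I−A) ≈
  [   1.1291     0.5929     0.2095]
  [   0.2734     1.3385     0.1136]
  [   0.1314     0.3835     1.0936]
x = (I − A)⁻¹ d = adj(I−A)·d / det(I−A), with det(I−A) = 0.704125:
  x_1 = (0.7950·240 + 0.4175·160 + 0.1475·30) / 0.704125 = 262.025 / 0.704125 ≈ 372.1
  x_2 = (0.1925·240 + 0.9425·160 + 0.0800·30) / 0.704125 = 199.40 / 0.704125 ≈ 283.2
  x_3 = (0.0925·240 + 0.2700·160 + 0.7700·30) / 0.704125 = 88.50 / 0.704125 ≈ 125.7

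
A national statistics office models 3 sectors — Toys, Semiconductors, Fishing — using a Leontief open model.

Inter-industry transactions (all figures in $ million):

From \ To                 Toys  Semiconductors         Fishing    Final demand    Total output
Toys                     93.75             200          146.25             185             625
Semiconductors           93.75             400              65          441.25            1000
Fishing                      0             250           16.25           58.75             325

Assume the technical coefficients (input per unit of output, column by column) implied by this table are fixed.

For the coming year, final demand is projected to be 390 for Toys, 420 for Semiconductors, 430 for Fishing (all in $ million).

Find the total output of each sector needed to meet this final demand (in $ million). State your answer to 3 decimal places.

Technical coefficients a_ij = z_ij / X_j:
  a_11 = 93.75/625 = 0.15, a_21 = 93.75/625 = 0.15, a_31 = 0/625 = 0.00
  a_12 = 200/1000 = 0.20, a_22 = 400/1000 = 0.40, a_32 = 250/1000 = 0.25
  a_13 = 146.25/325 = 0.45, a_23 = 65/325 = 0.20, a_33 = 16.25/325 = 0.05
I − A =
  [   0.85    -0.20    -0.45]
  [  -0.15     0.60    -0.20]
  [   0.00    -0.25     0.95]
Cofactors of I−A, C_ij = (−1)^(i+j)·(minor ij) (rows/columns in the sector order above):
  C_11 = (0.60)(0.95) − (-0.20)(-0.25) = 0.5200
  C_12 = −[(-0.15)(0.95) − (-0.20)(0.00)] = 0.1425
  C_13 = (-0.15)(-0.25) − (0.60)(0.00) = 0.0375
  C_21 = −[(-0.20)(0.95) − (-0.45)(-0.25)] = 0.3025
  C_22 = (0.85)(0.95) − (-0.45)(0.00) = 0.8075
  C_23 = −[(0.85)(-0.25) − (-0.20)(0.00)] = 0.2125
  C_31 = (-0.20)(-0.20) − (-0.45)(0.60) = 0.3100
  C_32 = −[(0.85)(-0.20) − (-0.45)(-0.15)] = 0.2375
  C_33 = (0.85)(0.60) − (-0.20)(-0.15) = 0.4800
det(I−A) = Σ_j (I−A)_1j·C_1j = (0.85)(0.5200) + (-0.20)(0.1425) + (-0.45)(0.0375) = 0.396625
adj(I−A) = Cᵀ =
  [ 0.5200   0.3025   0.3100]
  [ 0.1425   0.8075   0.2375]
  [ 0.0375   0.2125   0.4800]
(I − A)⁻¹ = adj(I−A) / det(I−A) ≈
  [   1.3111     0.7627     0.7816]
  [   0.3593     2.0359     0.5988]
  [   0.0945     0.5358     1.2102]
x = (I − A)⁻¹ d = adj(I−A)·d / det(I−A), with det(I−A) = 0.396625:
  x_1 = (0.5200·390 + 0.3025·420 + 0.3100·430) / 0.396625 = 463.15 / 0.396625 ≈ 1167.728
  x_2 = (0.1425·390 + 0.8075·420 + 0.2375·430) / 0.396625 = 496.85 / 0.396625 ≈ 1252.695
  x_3 = (0.0375·390 + 0.2125·420 + 0.4800·430) / 0.396625 = 310.275 / 0.396625 ≈ 782.288

x_1 = 1167.728, x_2 = 1252.695, x_3 = 782.288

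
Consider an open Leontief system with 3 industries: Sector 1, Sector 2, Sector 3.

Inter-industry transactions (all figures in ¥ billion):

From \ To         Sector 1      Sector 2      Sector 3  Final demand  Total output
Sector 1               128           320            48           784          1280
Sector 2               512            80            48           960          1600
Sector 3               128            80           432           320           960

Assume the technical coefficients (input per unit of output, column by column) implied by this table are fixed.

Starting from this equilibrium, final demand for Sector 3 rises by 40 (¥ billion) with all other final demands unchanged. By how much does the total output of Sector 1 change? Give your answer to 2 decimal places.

Δx_1 = 5.51

Technical coefficients a_ij = z_ij / X_j:
  a_11 = 128/1280 = 0.10, a_21 = 512/1280 = 0.40, a_31 = 128/1280 = 0.10
  a_12 = 320/1600 = 0.20, a_22 = 80/1600 = 0.05, a_32 = 80/1600 = 0.05
  a_13 = 48/960 = 0.05, a_23 = 48/960 = 0.05, a_33 = 432/960 = 0.45
I − A =
  [   0.90    -0.20    -0.05]
  [  -0.40     0.95    -0.05]
  [  -0.10    -0.05     0.55]
Cofactors of I−A, C_ij = (−1)^(i+j)·(minor ij) (rows/columns in the sector order above):
  C_11 = (0.95)(0.55) − (-0.05)(-0.05) = 0.5200
  C_12 = −[(-0.40)(0.55) − (-0.05)(-0.10)] = 0.2250
  C_13 = (-0.40)(-0.05) − (0.95)(-0.10) = 0.1150
  C_21 = −[(-0.20)(0.55) − (-0.05)(-0.05)] = 0.1125
  C_22 = (0.90)(0.55) − (-0.05)(-0.10) = 0.4900
  C_23 = −[(0.90)(-0.05) − (-0.20)(-0.10)] = 0.0650
  C_31 = (-0.20)(-0.05) − (-0.05)(0.95) = 0.0575
  C_32 = −[(0.90)(-0.05) − (-0.05)(-0.40)] = 0.0650
  C_33 = (0.90)(0.95) − (-0.20)(-0.40) = 0.7750
det(I−A) = Σ_j (I−A)_1j·C_1j = (0.90)(0.5200) + (-0.20)(0.2250) + (-0.05)(0.1150) = 0.41725
adj(I−A) = Cᵀ =
  [ 0.5200   0.1125   0.0575]
  [ 0.2250   0.4900   0.0650]
  [ 0.1150   0.0650   0.7750]
(I − A)⁻¹ = adj(I−A) / det(I−A) ≈
  [   1.2463     0.2696     0.1378]
  [   0.5392     1.1744     0.1558]
  [   0.2756     0.1558     1.8574]
Δx = (I − A)⁻¹ Δd with Δd having +40 in the Sector 3 component and 0 elsewhere.
So Δx_1 = L_13 · (+40), where L_13 = adj(I−A)_13 / det(I−A) = 0.0575 / 0.41725.
Δx_1 = 0.0575 × (+40) / 0.41725 = 2.30 / 0.41725 ≈ 5.51.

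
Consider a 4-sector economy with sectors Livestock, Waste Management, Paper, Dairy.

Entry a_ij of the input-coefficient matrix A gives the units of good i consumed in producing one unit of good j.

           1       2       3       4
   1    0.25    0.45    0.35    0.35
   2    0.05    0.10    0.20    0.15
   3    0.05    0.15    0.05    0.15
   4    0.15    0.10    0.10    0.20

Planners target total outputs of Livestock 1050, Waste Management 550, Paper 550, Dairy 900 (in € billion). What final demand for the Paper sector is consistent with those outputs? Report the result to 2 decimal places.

d_3 = 252.50

I − A =
  [   0.75    -0.45    -0.35    -0.35]
  [  -0.05     0.90    -0.20    -0.15]
  [  -0.05    -0.15     0.95    -0.15]
  [  -0.15    -0.10    -0.10     0.80]
d = (I − A) x:
  d_1 = (+0.75)·1050 + (-0.45)·550 + (-0.35)·550 + (-0.35)·900 = 32.50
  d_2 = (-0.05)·1050 + (+0.90)·550 + (-0.20)·550 + (-0.15)·900 = 197.50
  d_3 = (-0.05)·1050 + (-0.15)·550 + (+0.95)·550 + (-0.15)·900 = 252.50
  d_4 = (-0.15)·1050 + (-0.10)·550 + (-0.10)·550 + (+0.80)·900 = 452.50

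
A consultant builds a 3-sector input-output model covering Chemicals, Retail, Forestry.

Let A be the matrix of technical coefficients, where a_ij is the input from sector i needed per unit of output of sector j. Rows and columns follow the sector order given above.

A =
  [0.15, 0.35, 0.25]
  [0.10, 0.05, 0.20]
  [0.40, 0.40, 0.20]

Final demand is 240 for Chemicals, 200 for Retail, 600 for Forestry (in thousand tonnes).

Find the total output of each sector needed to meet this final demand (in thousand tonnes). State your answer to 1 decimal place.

I − A =
  [   0.85    -0.35    -0.25]
  [  -0.10     0.95    -0.20]
  [  -0.40    -0.40     0.80]
Cofactors of I−A, C_ij = (−1)^(i+j)·(minor ij) (rows/columns in the sector order above):
  C_11 = (0.95)(0.80) − (-0.20)(-0.40) = 0.6800
  C_12 = −[(-0.10)(0.80) − (-0.20)(-0.40)] = 0.1600
  C_13 = (-0.10)(-0.40) − (0.95)(-0.40) = 0.4200
  C_21 = −[(-0.35)(0.80) − (-0.25)(-0.40)] = 0.3800
  C_22 = (0.85)(0.80) − (-0.25)(-0.40) = 0.5800
  C_23 = −[(0.85)(-0.40) − (-0.35)(-0.40)] = 0.4800
  C_31 = (-0.35)(-0.20) − (-0.25)(0.95) = 0.3075
  C_32 = −[(0.85)(-0.20) − (-0.25)(-0.10)] = 0.1950
  C_33 = (0.85)(0.95) − (-0.35)(-0.10) = 0.7725
det(I−A) = Σ_j (I−A)_1j·C_1j = (0.85)(0.6800) + (-0.35)(0.1600) + (-0.25)(0.4200) = 0.4170
adj(I−A) = Cᵀ =
  [ 0.6800   0.3800   0.3075]
  [ 0.1600   0.5800   0.1950]
  [ 0.4200   0.4800   0.7725]
(I − A)⁻¹ = adj(I−A) / det(I−A) ≈
  [   1.6307     0.9113     0.7374]
  [   0.3837     1.3909     0.4676]
  [   1.0072     1.1511     1.8525]
x = (I − A)⁻¹ d = adj(I−A)·d / det(I−A), with det(I−A) = 0.4170:
  x_1 = (0.6800·240 + 0.3800·200 + 0.3075·600) / 0.4170 = 423.70 / 0.4170 ≈ 1016.1
  x_2 = (0.1600·240 + 0.5800·200 + 0.1950·600) / 0.4170 = 271.40 / 0.4170 ≈ 650.8
  x_3 = (0.4200·240 + 0.4800·200 + 0.7725·600) / 0.4170 = 660.30 / 0.4170 ≈ 1583.5

x_1 = 1016.1, x_2 = 650.8, x_3 = 1583.5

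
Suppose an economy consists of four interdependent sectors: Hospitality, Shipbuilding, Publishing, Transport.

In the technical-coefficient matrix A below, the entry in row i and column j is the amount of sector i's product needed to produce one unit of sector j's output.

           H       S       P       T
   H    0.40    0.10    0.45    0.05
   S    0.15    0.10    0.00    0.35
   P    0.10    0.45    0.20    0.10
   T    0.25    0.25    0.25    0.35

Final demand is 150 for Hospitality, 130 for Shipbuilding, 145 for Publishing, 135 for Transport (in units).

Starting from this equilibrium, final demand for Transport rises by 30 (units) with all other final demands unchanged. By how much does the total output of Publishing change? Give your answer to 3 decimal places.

Δx_P = 46.470

I − A =
  [   0.60    -0.10    -0.45    -0.05]
  [  -0.15     0.90     0.00    -0.35]
  [  -0.10    -0.45     0.80    -0.10]
  [  -0.25    -0.25    -0.25     0.65]
Compute the cofactors C_ij = (−1)^(i+j)·(3×3 minor ij) of I−A; the adjugate is their transpose:
adj(I−A) = Cᵀ =
  [ 0.336125   0.208000   0.243875   0.175375]
  [ 0.153000   0.245250   0.137625   0.165000]
  [ 0.159250   0.195125   0.266875   0.158375]
  [ 0.249375   0.249375   0.249375   0.349125]
det(I−A) = Σ_j (I−A)_1j·C_1j = (0.60)(0.336125) + (-0.10)(0.153000) + (-0.45)(0.159250) + (-0.05)(0.249375) = 0.10224375
(I − A)⁻¹ = adj(I−A) / det(I−A) ≈
  [   3.2875     2.0344     2.3852     1.7153]
  [   1.4964     2.3987     1.3460     1.6138]
  [   1.5576     1.9084     2.6102     1.5490]
  [   2.4390     2.4390     2.4390     3.4146]
Δx = (I − A)⁻¹ Δd with Δd having +30 in the Transport component and 0 elsewhere.
So Δx_P = L_PT · (+30), where L_PT = adj(I−A)_PT / det(I−A) = 0.158375 / 0.10224375.
Δx_P = 0.158375 × (+30) / 0.10224375 = 4.75125 / 0.10224375 ≈ 46.470.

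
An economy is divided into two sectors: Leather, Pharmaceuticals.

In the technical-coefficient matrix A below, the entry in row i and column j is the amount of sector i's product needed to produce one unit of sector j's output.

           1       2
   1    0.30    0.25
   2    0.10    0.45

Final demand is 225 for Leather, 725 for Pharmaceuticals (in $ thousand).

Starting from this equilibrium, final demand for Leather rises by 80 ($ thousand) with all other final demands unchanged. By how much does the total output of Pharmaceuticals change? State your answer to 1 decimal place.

I − A =
  [   0.70    -0.25]
  [  -0.10     0.55]
det(I−A) = (0.70)(0.55) − (-0.25)(-0.10) = 0.3600
adj(I−A) = [[0.55, 0.25], [0.10, 0.70]]
(I − A)⁻¹ = adj(I−A) / det(I−A) ≈
  [   1.5278     0.6944]
  [   0.2778     1.9444]
Δx = (I − A)⁻¹ Δd with Δd having +80 in the Leather component and 0 elsewhere.
So Δx_2 = L_21 · (+80), where L_21 = adj(I−A)_21 / det(I−A) = 0.10 / 0.3600.
Δx_2 = 0.10 × (+80) / 0.3600 = 8.00 / 0.3600 ≈ 22.2.

Δx_2 = 22.2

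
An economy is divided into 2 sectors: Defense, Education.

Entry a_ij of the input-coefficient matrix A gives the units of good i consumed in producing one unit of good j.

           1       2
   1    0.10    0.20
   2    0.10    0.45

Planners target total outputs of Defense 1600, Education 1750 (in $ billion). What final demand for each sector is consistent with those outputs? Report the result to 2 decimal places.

d_1 = 1090.00, d_2 = 802.50

I − A =
  [   0.90    -0.20]
  [  -0.10     0.55]
d = (I − A) x:
  d_1 = (+0.90)·1600 + (-0.20)·1750 = 1090.00
  d_2 = (-0.10)·1600 + (+0.55)·1750 = 802.50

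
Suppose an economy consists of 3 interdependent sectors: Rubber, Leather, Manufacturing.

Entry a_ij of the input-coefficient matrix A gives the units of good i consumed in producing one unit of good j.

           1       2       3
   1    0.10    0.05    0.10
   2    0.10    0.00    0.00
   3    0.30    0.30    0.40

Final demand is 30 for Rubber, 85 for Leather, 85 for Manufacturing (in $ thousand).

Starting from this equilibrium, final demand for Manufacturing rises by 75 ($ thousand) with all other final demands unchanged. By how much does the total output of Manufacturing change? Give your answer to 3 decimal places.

I − A =
  [   0.90    -0.05    -0.10]
  [  -0.10     1.00     0.00]
  [  -0.30    -0.30     0.60]
Cofactors of I−A, C_ij = (−1)^(i+j)·(minor ij) (rows/columns in the sector order above):
  C_11 = (1.00)(0.60) − (0.00)(-0.30) = 0.6000
  C_12 = −[(-0.10)(0.60) − (0.00)(-0.30)] = 0.0600
  C_13 = (-0.10)(-0.30) − (1.00)(-0.30) = 0.3300
  C_21 = −[(-0.05)(0.60) − (-0.10)(-0.30)] = 0.0600
  C_22 = (0.90)(0.60) − (-0.10)(-0.30) = 0.5100
  C_23 = −[(0.90)(-0.30) − (-0.05)(-0.30)] = 0.2850
  C_31 = (-0.05)(0.00) − (-0.10)(1.00) = 0.1000
  C_32 = −[(0.90)(0.00) − (-0.10)(-0.10)] = 0.0100
  C_33 = (0.90)(1.00) − (-0.05)(-0.10) = 0.8950
det(I−A) = Σ_j (I−A)_1j·C_1j = (0.90)(0.6000) + (-0.05)(0.0600) + (-0.10)(0.3300) = 0.5040
adj(I−A) = Cᵀ =
  [ 0.6000   0.0600   0.1000]
  [ 0.0600   0.5100   0.0100]
  [ 0.3300   0.2850   0.8950]
(I − A)⁻¹ = adj(I−A) / det(I−A) ≈
  [   1.1905     0.1190     0.1984]
  [   0.1190     1.0119     0.0198]
  [   0.6548     0.5655     1.7758]
Δx = (I − A)⁻¹ Δd with Δd having +75 in the Manufacturing component and 0 elsewhere.
So Δx_3 = L_33 · (+75), where L_33 = adj(I−A)_33 / det(I−A) = 0.8950 / 0.5040.
Δx_3 = 0.8950 × (+75) / 0.5040 = 67.125 / 0.5040 ≈ 133.185.

Δx_3 = 133.185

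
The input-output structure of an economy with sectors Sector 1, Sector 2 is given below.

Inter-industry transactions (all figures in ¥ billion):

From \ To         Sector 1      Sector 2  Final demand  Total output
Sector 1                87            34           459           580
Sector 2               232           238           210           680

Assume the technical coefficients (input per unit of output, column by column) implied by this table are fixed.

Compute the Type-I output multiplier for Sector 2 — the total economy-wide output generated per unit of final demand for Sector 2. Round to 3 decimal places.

Technical coefficients a_ij = z_ij / X_j:
  a_11 = 87/580 = 0.15, a_21 = 232/580 = 0.40
  a_12 = 34/680 = 0.05, a_22 = 238/680 = 0.35
I − A =
  [   0.85    -0.05]
  [  -0.40     0.65]
det(I−A) = (0.85)(0.65) − (-0.05)(-0.40) = 0.5325
adj(I−A) = [[0.65, 0.05], [0.40, 0.85]]
(I − A)⁻¹ = adj(I−A) / det(I−A) ≈
  [   1.2207     0.0939]
  [   0.7512     1.5962]
The output multiplier for sector j is the column-j sum of the Leontief inverse (I − A)⁻¹ = adj(I−A) / det(I−A).
Column 2 of adj(I−A): (0.05, 0.85); det(I−A) = 0.5325.
m_2 = (0.05 + 0.85) / 0.5325 = 0.90 / 0.5325 ≈ 1.690.

m_2 = 1.690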